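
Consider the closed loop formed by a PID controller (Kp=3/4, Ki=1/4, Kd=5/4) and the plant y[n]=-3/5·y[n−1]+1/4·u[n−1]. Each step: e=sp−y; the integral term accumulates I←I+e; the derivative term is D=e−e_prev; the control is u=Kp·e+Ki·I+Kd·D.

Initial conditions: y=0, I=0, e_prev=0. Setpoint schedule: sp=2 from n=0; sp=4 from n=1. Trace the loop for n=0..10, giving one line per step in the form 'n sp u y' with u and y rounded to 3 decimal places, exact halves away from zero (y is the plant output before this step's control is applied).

(exact arithmetic carried between steps; '≈' marks a value shown rounded to 6 d.p. or computed from one; I and e_prev carry over from the previous line; the table rounds u and y to 3 d.p., halves away from zero)
n=0: y=0, sp=2, e=sp−y=2; I=2, D=e−e_prev=2; u=3/4·2+1/4·2+5/4·2=4.5; next y=-3/5·0+1/4·4.5=1.125
n=1: y=1.125, sp=4, e=sp−y=2.875; I=4.875, D=e−e_prev=0.875; u=3/4·2.875+1/4·4.875+5/4·0.875=4.46875; next y=-3/5·1.125+1/4·4.46875≈0.442188
n=2: y≈0.442188, sp=4, e=sp−y≈3.557813; I≈8.432813, D=e−e_prev≈0.682813; u=3/4·3.557813+1/4·8.432813+5/4·0.682813≈5.630078; next y=-3/5·0.442188+1/4·5.630078≈1.142207
n=3: y≈1.142207, sp=4, e=sp−y≈2.857793; I≈11.290605, D=e−e_prev≈-0.700020; u=3/4·2.857793+1/4·11.290605+5/4·(-0.700020)≈4.090972; next y=-3/5·1.142207+1/4·4.090972≈0.337419
n=4: y≈0.337419, sp=4, e=sp−y≈3.662581; I≈14.953187, D=e−e_prev≈0.804788; u=3/4·3.662581+1/4·14.953187+5/4·0.804788≈7.491218; next y=-3/5·0.337419+1/4·7.491218≈1.670353
n=5: y≈1.670353, sp=4, e=sp−y≈2.329647; I≈17.282833, D=e−e_prev≈-1.332935; u=3/4·2.329647+1/4·17.282833+5/4·(-1.332935)≈4.401775; next y=-3/5·1.670353+1/4·4.401775≈0.098232
n=6: y≈0.098232, sp=4, e=sp−y≈3.901768; I≈21.184602, D=e−e_prev≈1.572121; u=3/4·3.901768+1/4·21.184602+5/4·1.572121≈10.187628; next y=-3/5·0.098232+1/4·10.187628≈2.487968
n=7: y≈2.487968, sp=4, e=sp−y≈1.512032; I≈22.696634, D=e−e_prev≈-2.389736; u=3/4·1.512032+1/4·22.696634+5/4·(-2.389736)≈3.821012; next y=-3/5·2.487968+1/4·3.821012≈-0.537528
n=8: y≈-0.537528, sp=4, e=sp−y≈4.537528; I≈27.234161, D=e−e_prev≈3.025496; u=3/4·4.537528+1/4·27.234161+5/4·3.025496≈13.993556; next y=-3/5·(-0.537528)+1/4·13.993556≈3.820906
n=9: y≈3.820906, sp=4, e=sp−y≈0.179094; I≈27.413256, D=e−e_prev≈-4.358433; u=3/4·0.179094+1/4·27.413256+5/4·(-4.358433)≈1.539593; next y=-3/5·3.820906+1/4·1.539593≈-1.907645
n=10: y≈-1.907645, sp=4, e=sp−y≈5.907645; I≈33.320901, D=e−e_prev≈5.728551; u=3/4·5.907645+1/4·33.320901+5/4·5.728551≈19.921648; next y=-3/5·(-1.907645)+1/4·19.921648≈6.124999

0 2 4.500 0.000
1 4 4.469 1.125
2 4 5.630 0.442
3 4 4.091 1.142
4 4 7.491 0.337
5 4 4.402 1.670
6 4 10.188 0.098
7 4 3.821 2.488
8 4 13.994 -0.538
9 4 1.540 3.821
10 4 19.922 -1.908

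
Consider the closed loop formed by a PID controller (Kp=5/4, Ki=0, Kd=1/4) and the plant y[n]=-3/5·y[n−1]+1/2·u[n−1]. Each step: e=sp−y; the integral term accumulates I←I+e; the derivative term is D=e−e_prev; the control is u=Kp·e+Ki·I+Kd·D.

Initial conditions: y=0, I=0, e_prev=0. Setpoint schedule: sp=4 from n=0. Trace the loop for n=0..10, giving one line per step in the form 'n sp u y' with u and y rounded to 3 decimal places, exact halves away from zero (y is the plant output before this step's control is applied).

0 4 6.000 0.000
1 4 0.500 3.000
2 4 8.075 -1.550
3 4 -2.839 4.968
4 4 12.842 -4.400
5 4 -9.691 9.061
6 4 22.688 -10.282
7 4 -23.840 17.513
8 4 43.021 -22.428
9 4 -53.058 34.967
10 4 85.006 -47.509

(exact arithmetic carried between steps; '≈' marks a value shown rounded to 6 d.p. or computed from one; I and e_prev carry over from the previous line; the table rounds u and y to 3 d.p., halves away from zero)
n=0: y=0, sp=4, e=sp−y=4; I=4, D=e−e_prev=4; u=5/4·4+0·4+1/4·4=6; next y=-3/5·0+1/2·6=3
n=1: y=3, sp=4, e=sp−y=1; I=5, D=e−e_prev=-3; u=5/4·1+0·5+1/4·(-3)=0.5; next y=-3/5·3+1/2·0.5=-1.55
n=2: y=-1.55, sp=4, e=sp−y=5.55; I=10.55, D=e−e_prev=4.55; u=5/4·5.55+0·10.55+1/4·4.55=8.075; next y=-3/5·(-1.55)+1/2·8.075=4.9675
n=3: y=4.9675, sp=4, e=sp−y=-0.9675; I=9.5825, D=e−e_prev=-6.5175; u=5/4·(-0.9675)+0·9.5825+1/4·(-6.5175)=-2.83875; next y=-3/5·4.9675+1/2·(-2.83875)=-4.399875
n=4: y=-4.399875, sp=4, e=sp−y=8.399875; I=17.982375, D=e−e_prev=9.367375; u=5/4·8.399875+0·17.982375+1/4·9.367375≈12.841688; next y=-3/5·(-4.399875)+1/2·12.841688≈9.060769
n=5: y≈9.060769, sp=4, e=sp−y≈-5.060769; I≈12.921606, D=e−e_prev≈-13.460644; u=5/4·(-5.060769)+0·12.921606+1/4·(-13.460644)≈-9.691122; next y=-3/5·9.060769+1/2·(-9.691122)≈-10.282022
n=6: y≈-10.282022, sp=4, e=sp−y≈14.282022; I≈27.203628, D=e−e_prev≈19.342791; u=5/4·14.282022+0·27.203628+1/4·19.342791≈22.688225; next y=-3/5·(-10.282022)+1/2·22.688225≈17.513326
n=7: y≈17.513326, sp=4, e=sp−y≈-13.513326; I≈13.690302, D=e−e_prev≈-27.795348; u=5/4·(-13.513326)+0·13.690302+1/4·(-27.795348)≈-23.840495; next y=-3/5·17.513326+1/2·(-23.840495)≈-22.428243
n=8: y≈-22.428243, sp=4, e=sp−y≈26.428243; I≈40.118545, D=e−e_prev≈39.941569; u=5/4·26.428243+0·40.118545+1/4·39.941569≈43.020696; next y=-3/5·(-22.428243)+1/2·43.020696≈34.967294
n=9: y≈34.967294, sp=4, e=sp−y≈-30.967294; I≈9.151252, D=e−e_prev≈-57.395537; u=5/4·(-30.967294)+0·9.151252+1/4·(-57.395537)≈-53.058001; next y=-3/5·34.967294+1/2·(-53.058001)≈-47.509377
n=10: y≈-47.509377, sp=4, e=sp−y≈51.509377; I≈60.660628, D=e−e_prev≈82.476671; u=5/4·51.509377+0·60.660628+1/4·82.476671≈85.005889; next y=-3/5·(-47.509377)+1/2·85.005889≈71.008571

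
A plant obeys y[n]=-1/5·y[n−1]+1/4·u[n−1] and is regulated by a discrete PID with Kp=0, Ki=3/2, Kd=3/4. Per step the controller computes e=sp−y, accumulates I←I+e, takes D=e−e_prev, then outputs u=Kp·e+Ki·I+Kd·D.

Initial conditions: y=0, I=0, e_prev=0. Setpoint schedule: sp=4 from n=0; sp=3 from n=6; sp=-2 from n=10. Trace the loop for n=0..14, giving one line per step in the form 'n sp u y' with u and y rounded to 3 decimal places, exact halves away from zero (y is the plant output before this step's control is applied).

0 4 9.000 0.000
1 4 6.938 2.250
2 4 13.423 1.284
3 4 12.689 3.099
4 4 16.631 2.553
5 4 15.930 3.647
6 3 15.917 3.253
7 3 15.821 3.329
8 3 15.473 3.290
9 3 15.188 3.210
10 -2 3.688 3.155
11 -2 6.108 0.291
12 -2 -2.127 1.469
13 -2 -1.285 -0.825
14 -2 -6.273 -0.156

(exact arithmetic carried between steps; '≈' marks a value shown rounded to 6 d.p. or computed from one; I and e_prev carry over from the previous line; the table rounds u and y to 3 d.p., halves away from zero)
n=0: y=0, sp=4, e=sp−y=4; I=4, D=e−e_prev=4; u=0·4+3/2·4+3/4·4=9; next y=-1/5·0+1/4·9=2.25
n=1: y=2.25, sp=4, e=sp−y=1.75; I=5.75, D=e−e_prev=-2.25; u=0·1.75+3/2·5.75+3/4·(-2.25)=6.9375; next y=-1/5·2.25+1/4·6.9375=1.284375
n=2: y=1.284375, sp=4, e=sp−y=2.715625; I=8.465625, D=e−e_prev=0.965625; u=0·2.715625+3/2·8.465625+3/4·0.965625≈13.422656; next y=-1/5·1.284375+1/4·13.422656≈3.098789
n=3: y≈3.098789, sp=4, e=sp−y≈0.901211; I≈9.366836, D=e−e_prev≈-1.814414; u=0·0.901211+3/2·9.366836+3/4·(-1.814414)≈12.689443; next y=-1/5·3.098789+1/4·12.689443≈2.552603
n=4: y≈2.552603, sp=4, e=sp−y≈1.447397; I≈10.814233, D=e−e_prev≈0.546186; u=0·1.447397+3/2·10.814233+3/4·0.546186≈16.630989; next y=-1/5·2.552603+1/4·16.630989≈3.647227
n=5: y≈3.647227, sp=4, e=sp−y≈0.352773; I≈11.167006, D=e−e_prev≈-1.094624; u=0·0.352773+3/2·11.167006+3/4·(-1.094624)≈15.929542; next y=-1/5·3.647227+1/4·15.929542≈3.252940
n=6: y≈3.252940, sp=3, e=sp−y≈-0.252940; I≈10.914066, D=e−e_prev≈-0.605713; u=0·(-0.252940)+3/2·10.914066+3/4·(-0.605713)≈15.916814; next y=-1/5·3.252940+1/4·15.916814≈3.328616
n=7: y≈3.328616, sp=3, e=sp−y≈-0.328616; I≈10.585451, D=e−e_prev≈-0.075675; u=0·(-0.328616)+3/2·10.585451+3/4·(-0.075675)≈15.821419; next y=-1/5·3.328616+1/4·15.821419≈3.289632
n=8: y≈3.289632, sp=3, e=sp−y≈-0.289632; I≈10.295819, D=e−e_prev≈0.038984; u=0·(-0.289632)+3/2·10.295819+3/4·0.038984≈15.472966; next y=-1/5·3.289632+1/4·15.472966≈3.210315
n=9: y≈3.210315, sp=3, e=sp−y≈-0.210315; I≈10.085504, D=e−e_prev≈0.079317; u=0·(-0.210315)+3/2·10.085504+3/4·0.079317≈15.187743; next y=-1/5·3.210315+1/4·15.187743≈3.154873
n=10: y≈3.154873, sp=-2, e=sp−y≈-5.154873; I≈4.930631, D=e−e_prev≈-4.944558; u=0·(-5.154873)+3/2·4.930631+3/4·(-4.944558)≈3.687528; next y=-1/5·3.154873+1/4·3.687528≈0.290908
n=11: y≈0.290908, sp=-2, e=sp−y≈-2.290908; I≈2.639723, D=e−e_prev≈2.863965; u=0·(-2.290908)+3/2·2.639723+3/4·2.863965≈6.107559; next y=-1/5·0.290908+1/4·6.107559≈1.468708
n=12: y≈1.468708, sp=-2, e=sp−y≈-3.468708; I≈-0.828985, D=e−e_prev≈-1.177801; u=0·(-3.468708)+3/2·(-0.828985)+3/4·(-1.177801)≈-2.126828; next y=-1/5·1.468708+1/4·(-2.126828)≈-0.825449
n=13: y≈-0.825449, sp=-2, e=sp−y≈-1.174551; I≈-2.003536, D=e−e_prev≈2.294157; u=0·(-1.174551)+3/2·(-2.003536)+3/4·2.294157≈-1.284687; next y=-1/5·(-0.825449)+1/4·(-1.284687)≈-0.156082
n=14: y≈-0.156082, sp=-2, e=sp−y≈-1.843918; I≈-3.847454, D=e−e_prev≈-0.669367; u=0·(-1.843918)+3/2·(-3.847454)+3/4·(-0.669367)≈-6.273206; next y=-1/5·(-0.156082)+1/4·(-6.273206)≈-1.537085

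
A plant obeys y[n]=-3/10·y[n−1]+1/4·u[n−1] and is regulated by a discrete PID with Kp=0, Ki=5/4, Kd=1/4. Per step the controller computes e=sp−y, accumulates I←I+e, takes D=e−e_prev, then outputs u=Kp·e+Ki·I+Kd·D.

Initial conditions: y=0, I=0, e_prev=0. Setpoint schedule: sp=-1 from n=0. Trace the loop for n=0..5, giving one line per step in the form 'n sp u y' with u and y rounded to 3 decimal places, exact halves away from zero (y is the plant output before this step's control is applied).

0 -1 -1.500 0.000
1 -1 -1.938 -0.375
2 -1 -2.817 -0.372
3 -1 -3.270 -0.593
4 -1 -3.764 -0.640
5 -1 -4.062 -0.749

(exact arithmetic carried between steps; '≈' marks a value shown rounded to 6 d.p. or computed from one; I and e_prev carry over from the previous line; the table rounds u and y to 3 d.p., halves away from zero)
n=0: y=0, sp=-1, e=sp−y=-1; I=-1, D=e−e_prev=-1; u=0·(-1)+5/4·(-1)+1/4·(-1)=-1.5; next y=-3/10·0+1/4·(-1.5)=-0.375
n=1: y=-0.375, sp=-1, e=sp−y=-0.625; I=-1.625, D=e−e_prev=0.375; u=0·(-0.625)+5/4·(-1.625)+1/4·0.375=-1.9375; next y=-3/10·(-0.375)+1/4·(-1.9375)=-0.371875
n=2: y=-0.371875, sp=-1, e=sp−y=-0.628125; I=-2.253125, D=e−e_prev=-0.003125; u=0·(-0.628125)+5/4·(-2.253125)+1/4·(-0.003125)≈-2.817188; next y=-3/10·(-0.371875)+1/4·(-2.817188)≈-0.592734
n=3: y≈-0.592734, sp=-1, e=sp−y≈-0.407266; I≈-2.660391, D=e−e_prev≈0.220859; u=0·(-0.407266)+5/4·(-2.660391)+1/4·0.220859≈-3.270273; next y=-3/10·(-0.592734)+1/4·(-3.270273)≈-0.639748
n=4: y≈-0.639748, sp=-1, e=sp−y≈-0.360252; I≈-3.020643, D=e−e_prev≈0.047014; u=0·(-0.360252)+5/4·(-3.020643)+1/4·0.047014≈-3.764050; next y=-3/10·(-0.639748)+1/4·(-3.764050)≈-0.749088
n=5: y≈-0.749088, sp=-1, e=sp−y≈-0.250912; I≈-3.271555, D=e−e_prev≈0.109340; u=0·(-0.250912)+5/4·(-3.271555)+1/4·0.109340≈-4.062108; next y=-3/10·(-0.749088)+1/4·(-4.062108)≈-0.790801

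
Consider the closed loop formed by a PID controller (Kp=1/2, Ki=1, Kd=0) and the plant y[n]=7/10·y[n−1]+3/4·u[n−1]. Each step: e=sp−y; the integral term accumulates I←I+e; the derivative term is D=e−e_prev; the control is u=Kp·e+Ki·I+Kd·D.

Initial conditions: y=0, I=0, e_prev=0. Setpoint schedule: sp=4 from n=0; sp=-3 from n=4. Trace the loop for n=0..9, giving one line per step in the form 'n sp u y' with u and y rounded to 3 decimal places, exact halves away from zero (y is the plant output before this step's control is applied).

(exact arithmetic carried between steps; '≈' marks a value shown rounded to 6 d.p. or computed from one; I and e_prev carry over from the previous line; the table rounds u and y to 3 d.p., halves away from zero)
n=0: y=0, sp=4, e=sp−y=4; I=4, D=e−e_prev=4; u=1/2·4+1·4+0·4=6; next y=7/10·0+3/4·6=4.5
n=1: y=4.5, sp=4, e=sp−y=-0.5; I=3.5, D=e−e_prev=-4.5; u=1/2·(-0.5)+1·3.5+0·(-4.5)=3.25; next y=7/10·4.5+3/4·3.25=5.5875
n=2: y=5.5875, sp=4, e=sp−y=-1.5875; I=1.9125, D=e−e_prev=-1.0875; u=1/2·(-1.5875)+1·1.9125+0·(-1.0875)=1.11875; next y=7/10·5.5875+3/4·1.11875≈4.750313
n=3: y≈4.750313, sp=4, e=sp−y≈-0.750313; I≈1.162188, D=e−e_prev≈0.837188; u=1/2·(-0.750313)+1·1.162188+0·0.837188≈0.787031; next y=7/10·4.750313+3/4·0.787031≈3.915492
n=4: y≈3.915492, sp=-3, e=sp−y≈-6.915492; I≈-5.753305, D=e−e_prev≈-6.165180; u=1/2·(-6.915492)+1·(-5.753305)+0·(-6.165180)≈-9.211051; next y=7/10·3.915492+3/4·(-9.211051)≈-4.167444
n=5: y≈-4.167444, sp=-3, e=sp−y≈1.167444; I≈-4.585861, D=e−e_prev≈8.082936; u=1/2·1.167444+1·(-4.585861)+0·8.082936≈-4.002139; next y=7/10·(-4.167444)+3/4·(-4.002139)≈-5.918815
n=6: y≈-5.918815, sp=-3, e=sp−y≈2.918815; I≈-1.667046, D=e−e_prev≈1.751371; u=1/2·2.918815+1·(-1.667046)+0·1.751371≈-0.207639; next y=7/10·(-5.918815)+3/4·(-0.207639)≈-4.298899
n=7: y≈-4.298899, sp=-3, e=sp−y≈1.298899; I≈-0.368147, D=e−e_prev≈-1.619916; u=1/2·1.298899+1·(-0.368147)+0·(-1.619916)≈0.281303; next y=7/10·(-4.298899)+3/4·0.281303≈-2.798252
n=8: y≈-2.798252, sp=-3, e=sp−y≈-0.201748; I≈-0.569894, D=e−e_prev≈-1.500647; u=1/2·(-0.201748)+1·(-0.569894)+0·(-1.500647)≈-0.670768; next y=7/10·(-2.798252)+3/4·(-0.670768)≈-2.461853
n=9: y≈-2.461853, sp=-3, e=sp−y≈-0.538147; I≈-1.108042, D=e−e_prev≈-0.336400; u=1/2·(-0.538147)+1·(-1.108042)+0·(-0.336400)≈-1.377115; next y=7/10·(-2.461853)+3/4·(-1.377115)≈-2.756133

0 4 6.000 0.000
1 4 3.250 4.500
2 4 1.119 5.588
3 4 0.787 4.750
4 -3 -9.211 3.915
5 -3 -4.002 -4.167
6 -3 -0.208 -5.919
7 -3 0.281 -4.299
8 -3 -0.671 -2.798
9 -3 -1.377 -2.462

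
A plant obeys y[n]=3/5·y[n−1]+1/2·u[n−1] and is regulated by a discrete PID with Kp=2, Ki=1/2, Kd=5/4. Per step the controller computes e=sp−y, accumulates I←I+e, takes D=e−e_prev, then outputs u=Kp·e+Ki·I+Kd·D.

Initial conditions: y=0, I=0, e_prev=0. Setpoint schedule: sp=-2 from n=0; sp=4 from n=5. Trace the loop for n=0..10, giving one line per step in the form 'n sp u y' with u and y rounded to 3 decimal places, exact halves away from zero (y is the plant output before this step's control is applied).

(exact arithmetic carried between steps; '≈' marks a value shown rounded to 6 d.p. or computed from one; I and e_prev carry over from the previous line; the table rounds u and y to 3 d.p., halves away from zero)
n=0: y=0, sp=-2, e=sp−y=-2; I=-2, D=e−e_prev=-2; u=2·(-2)+1/2·(-2)+5/4·(-2)=-7.5; next y=3/5·0+1/2·(-7.5)=-3.75
n=1: y=-3.75, sp=-2, e=sp−y=1.75; I=-0.25, D=e−e_prev=3.75; u=2·1.75+1/2·(-0.25)+5/4·3.75=8.0625; next y=3/5·(-3.75)+1/2·8.0625=1.78125
n=2: y=1.78125, sp=-2, e=sp−y=-3.78125; I=-4.03125, D=e−e_prev=-5.53125; u=2·(-3.78125)+1/2·(-4.03125)+5/4·(-5.53125)≈-16.492188; next y=3/5·1.78125+1/2·(-16.492188)≈-7.177344
n=3: y≈-7.177344, sp=-2, e=sp−y≈5.177344; I≈1.146094, D=e−e_prev≈8.958594; u=2·5.177344+1/2·1.146094+5/4·8.958594≈22.125977; next y=3/5·(-7.177344)+1/2·22.125977≈6.756582
n=4: y≈6.756582, sp=-2, e=sp−y≈-8.756582; I≈-7.610488, D=e−e_prev≈-13.933926; u=2·(-8.756582)+1/2·(-7.610488)+5/4·(-13.933926)≈-38.735815; next y=3/5·6.756582+1/2·(-38.735815)≈-15.313958
n=5: y≈-15.313958, sp=4, e=sp−y≈19.313958; I≈11.703470, D=e−e_prev≈28.070541; u=2·19.313958+1/2·11.703470+5/4·28.070541≈79.567828; next y=3/5·(-15.313958)+1/2·79.567828≈30.595539
n=6: y≈30.595539, sp=4, e=sp−y≈-26.595539; I≈-14.892069, D=e−e_prev≈-45.909497; u=2·(-26.595539)+1/2·(-14.892069)+5/4·(-45.909497)≈-118.023983; next y=3/5·30.595539+1/2·(-118.023983)≈-40.654668
n=7: y≈-40.654668, sp=4, e=sp−y≈44.654668; I≈29.762600, D=e−e_prev≈71.250207; u=2·44.654668+1/2·29.762600+5/4·71.250207≈193.253396; next y=3/5·(-40.654668)+1/2·193.253396≈72.233897
n=8: y≈72.233897, sp=4, e=sp−y≈-68.233897; I≈-38.471297, D=e−e_prev≈-112.888565; u=2·(-68.233897)+1/2·(-38.471297)+5/4·(-112.888565)≈-296.814149; next y=3/5·72.233897+1/2·(-296.814149)≈-105.066736
n=9: y≈-105.066736, sp=4, e=sp−y≈109.066736; I≈70.595439, D=e−e_prev≈177.300633; u=2·109.066736+1/2·70.595439+5/4·177.300633≈475.056984; next y=3/5·(-105.066736)+1/2·475.056984≈174.488450
n=10: y≈174.488450, sp=4, e=sp−y≈-170.488450; I≈-99.893011, D=e−e_prev≈-279.555186; u=2·(-170.488450)+1/2·(-99.893011)+5/4·(-279.555186)≈-740.367389; next y=3/5·174.488450+1/2·(-740.367389)≈-265.490624

0 -2 -7.500 0.000
1 -2 8.063 -3.750
2 -2 -16.492 1.781
3 -2 22.126 -7.177
4 -2 -38.736 6.757
5 4 79.568 -15.314
6 4 -118.024 30.596
7 4 193.253 -40.655
8 4 -296.814 72.234
9 4 475.057 -105.067
10 4 -740.367 174.488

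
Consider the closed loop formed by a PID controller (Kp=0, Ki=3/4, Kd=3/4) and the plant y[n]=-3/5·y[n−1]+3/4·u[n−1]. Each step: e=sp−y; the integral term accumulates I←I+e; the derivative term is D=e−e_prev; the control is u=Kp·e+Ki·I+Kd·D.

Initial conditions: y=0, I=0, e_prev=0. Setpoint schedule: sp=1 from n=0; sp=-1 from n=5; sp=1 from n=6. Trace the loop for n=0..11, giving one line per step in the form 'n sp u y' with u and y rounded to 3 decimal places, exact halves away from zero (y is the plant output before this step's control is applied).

0 1 1.500 0.000
1 1 -0.188 1.125
2 1 3.473 -0.816
3 1 -2.485 3.094
4 1 9.099 -3.721
5 -1 -14.638 9.057
6 1 30.107 -16.413
7 1 -50.696 32.427
8 1 97.222 -57.478
9 1 -173.672 107.404
10 1 323.337 -194.696
11 1 -587.491 359.320

(exact arithmetic carried between steps; '≈' marks a value shown rounded to 6 d.p. or computed from one; I and e_prev carry over from the previous line; the table rounds u and y to 3 d.p., halves away from zero)
n=0: y=0, sp=1, e=sp−y=1; I=1, D=e−e_prev=1; u=0·1+3/4·1+3/4·1=1.5; next y=-3/5·0+3/4·1.5=1.125
n=1: y=1.125, sp=1, e=sp−y=-0.125; I=0.875, D=e−e_prev=-1.125; u=0·(-0.125)+3/4·0.875+3/4·(-1.125)=-0.1875; next y=-3/5·1.125+3/4·(-0.1875)=-0.815625
n=2: y=-0.815625, sp=1, e=sp−y=1.815625; I=2.690625, D=e−e_prev=1.940625; u=0·1.815625+3/4·2.690625+3/4·1.940625≈3.473438; next y=-3/5·(-0.815625)+3/4·3.473438≈3.094453
n=3: y≈3.094453, sp=1, e=sp−y≈-2.094453; I≈0.596172, D=e−e_prev≈-3.910078; u=0·(-2.094453)+3/4·0.596172+3/4·(-3.910078)≈-2.485430; next y=-3/5·3.094453+3/4·(-2.485430)≈-3.720744
n=4: y≈-3.720744, sp=1, e=sp−y≈4.720744; I≈5.316916, D=e−e_prev≈6.815197; u=0·4.720744+3/4·5.316916+3/4·6.815197≈9.099085; next y=-3/5·(-3.720744)+3/4·9.099085≈9.056760
n=5: y≈9.056760, sp=-1, e=sp−y≈-10.056760; I≈-4.739844, D=e−e_prev≈-14.777504; u=0·(-10.056760)+3/4·(-4.739844)+3/4·(-14.777504)≈-14.638011; next y=-3/5·9.056760+3/4·(-14.638011)≈-16.412565
n=6: y≈-16.412565, sp=1, e=sp−y≈17.412565; I≈12.672720, D=e−e_prev≈27.469325; u=0·17.412565+3/4·12.672720+3/4·27.469325≈30.106534; next y=-3/5·(-16.412565)+3/4·30.106534≈32.427439
n=7: y≈32.427439, sp=1, e=sp−y≈-31.427439; I≈-18.754719, D=e−e_prev≈-48.840004; u=0·(-31.427439)+3/4·(-18.754719)+3/4·(-48.840004)≈-50.696042; next y=-3/5·32.427439+3/4·(-50.696042)≈-57.478495
n=8: y≈-57.478495, sp=1, e=sp−y≈58.478495; I≈39.723776, D=e−e_prev≈89.905935; u=0·58.478495+3/4·39.723776+3/4·89.905935≈97.222283; next y=-3/5·(-57.478495)+3/4·97.222283≈107.403809
n=9: y≈107.403809, sp=1, e=sp−y≈-106.403809; I≈-66.680033, D=e−e_prev≈-164.882305; u=0·(-106.403809)+3/4·(-66.680033)+3/4·(-164.882305)≈-173.671753; next y=-3/5·107.403809+3/4·(-173.671753)≈-194.696101
n=10: y≈-194.696101, sp=1, e=sp−y≈195.696101; I≈129.016068, D=e−e_prev≈302.099910; u=0·195.696101+3/4·129.016068+3/4·302.099910≈323.336983; next y=-3/5·(-194.696101)+3/4·323.336983≈359.320398
n=11: y≈359.320398, sp=1, e=sp−y≈-358.320398; I≈-229.304330, D=e−e_prev≈-554.016499; u=0·(-358.320398)+3/4·(-229.304330)+3/4·(-554.016499)≈-587.490622; next y=-3/5·359.320398+3/4·(-587.490622)≈-656.210205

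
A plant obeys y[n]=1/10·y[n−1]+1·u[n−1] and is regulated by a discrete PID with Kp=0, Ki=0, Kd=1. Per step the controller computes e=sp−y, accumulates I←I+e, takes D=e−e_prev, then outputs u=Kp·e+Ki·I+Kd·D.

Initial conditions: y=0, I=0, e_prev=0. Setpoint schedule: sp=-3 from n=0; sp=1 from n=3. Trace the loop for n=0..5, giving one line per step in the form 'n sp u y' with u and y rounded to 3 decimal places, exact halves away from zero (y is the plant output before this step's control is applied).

(exact arithmetic carried between steps; '≈' marks a value shown rounded to 6 d.p. or computed from one; I and e_prev carry over from the previous line; the table rounds u and y to 3 d.p., halves away from zero)
n=0: y=0, sp=-3, e=sp−y=-3; I=-3, D=e−e_prev=-3; u=0·(-3)+0·(-3)+1·(-3)=-3; next y=1/10·0+1·(-3)=-3
n=1: y=-3, sp=-3, e=sp−y=0; I=-3, D=e−e_prev=3; u=0·0+0·(-3)+1·3=3; next y=1/10·(-3)+1·3=2.7
n=2: y=2.7, sp=-3, e=sp−y=-5.7; I=-8.7, D=e−e_prev=-5.7; u=0·(-5.7)+0·(-8.7)+1·(-5.7)=-5.7; next y=1/10·2.7+1·(-5.7)=-5.43
n=3: y=-5.43, sp=1, e=sp−y=6.43; I=-2.27, D=e−e_prev=12.13; u=0·6.43+0·(-2.27)+1·12.13=12.13; next y=1/10·(-5.43)+1·12.13=11.587
n=4: y=11.587, sp=1, e=sp−y=-10.587; I=-12.857, D=e−e_prev=-17.017; u=0·(-10.587)+0·(-12.857)+1·(-17.017)=-17.017; next y=1/10·11.587+1·(-17.017)=-15.8583
n=5: y=-15.8583, sp=1, e=sp−y=16.8583; I=4.0013, D=e−e_prev=27.4453; u=0·16.8583+0·4.0013+1·27.4453=27.4453; next y=1/10·(-15.8583)+1·27.4453=25.85947

0 -3 -3.000 0.000
1 -3 3.000 -3.000
2 -3 -5.700 2.700
3 1 12.130 -5.430
4 1 -17.017 11.587
5 1 27.445 -15.858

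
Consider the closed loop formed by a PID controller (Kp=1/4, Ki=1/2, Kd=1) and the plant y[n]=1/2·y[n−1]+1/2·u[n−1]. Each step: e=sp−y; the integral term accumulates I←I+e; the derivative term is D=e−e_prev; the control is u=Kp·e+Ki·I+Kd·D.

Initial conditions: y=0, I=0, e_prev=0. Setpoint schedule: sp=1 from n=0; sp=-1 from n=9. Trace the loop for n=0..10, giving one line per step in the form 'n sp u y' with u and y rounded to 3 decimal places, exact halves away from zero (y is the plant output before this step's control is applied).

(exact arithmetic carried between steps; '≈' marks a value shown rounded to 6 d.p. or computed from one; I and e_prev carry over from the previous line; the table rounds u and y to 3 d.p., halves away from zero)
n=0: y=0, sp=1, e=sp−y=1; I=1, D=e−e_prev=1; u=1/4·1+1/2·1+1·1=1.75; next y=1/2·0+1/2·1.75=0.875
n=1: y=0.875, sp=1, e=sp−y=0.125; I=1.125, D=e−e_prev=-0.875; u=1/4·0.125+1/2·1.125+1·(-0.875)=-0.28125; next y=1/2·0.875+1/2·(-0.28125)=0.296875
n=2: y=0.296875, sp=1, e=sp−y=0.703125; I=1.828125, D=e−e_prev=0.578125; u=1/4·0.703125+1/2·1.828125+1·0.578125≈1.667969; next y=1/2·0.296875+1/2·1.667969≈0.982422
n=3: y≈0.982422, sp=1, e=sp−y≈0.017578; I≈1.845703, D=e−e_prev≈-0.685547; u=1/4·0.017578+1/2·1.845703+1·(-0.685547)≈0.241699; next y=1/2·0.982422+1/2·0.241699≈0.612061
n=4: y≈0.612061, sp=1, e=sp−y≈0.387939; I≈2.233643, D=e−e_prev≈0.370361; u=1/4·0.387939+1/2·2.233643+1·0.370361≈1.584167; next y=1/2·0.612061+1/2·1.584167≈1.098114
n=5: y≈1.098114, sp=1, e=sp−y≈-0.098114; I≈2.135529, D=e−e_prev≈-0.486053; u=1/4·(-0.098114)+1/2·2.135529+1·(-0.486053)≈0.557182; next y=1/2·1.098114+1/2·0.557182≈0.827648
n=6: y≈0.827648, sp=1, e=sp−y≈0.172352; I≈2.307880, D=e−e_prev≈0.270466; u=1/4·0.172352+1/2·2.307880+1·0.270466≈1.467494; next y=1/2·0.827648+1/2·1.467494≈1.147571
n=7: y≈1.147571, sp=1, e=sp−y≈-0.147571; I≈2.160309, D=e−e_prev≈-0.319923; u=1/4·(-0.147571)+1/2·2.160309+1·(-0.319923)≈0.723339; next y=1/2·1.147571+1/2·0.723339≈0.935455
n=8: y≈0.935455, sp=1, e=sp−y≈0.064545; I≈2.224854, D=e−e_prev≈0.212116; u=1/4·0.064545+1/2·2.224854+1·0.212116≈1.340679; next y=1/2·0.935455+1/2·1.340679≈1.138067
n=9: y≈1.138067, sp=-1, e=sp−y≈-2.138067; I≈0.086787, D=e−e_prev≈-2.202612; u=1/4·(-2.138067)+1/2·0.086787+1·(-2.202612)≈-2.693735; next y=1/2·1.138067+1/2·(-2.693735)≈-0.777834
n=10: y≈-0.777834, sp=-1, e=sp−y≈-0.222166; I≈-0.135379, D=e−e_prev≈1.915901; u=1/4·(-0.222166)+1/2·(-0.135379)+1·1.915901≈1.792670; next y=1/2·(-0.777834)+1/2·1.792670≈0.507418

0 1 1.750 0.000
1 1 -0.281 0.875
2 1 1.668 0.297
3 1 0.242 0.982
4 1 1.584 0.612
5 1 0.557 1.098
6 1 1.467 0.828
7 1 0.723 1.148
8 1 1.341 0.935
9 -1 -2.694 1.138
10 -1 1.793 -0.778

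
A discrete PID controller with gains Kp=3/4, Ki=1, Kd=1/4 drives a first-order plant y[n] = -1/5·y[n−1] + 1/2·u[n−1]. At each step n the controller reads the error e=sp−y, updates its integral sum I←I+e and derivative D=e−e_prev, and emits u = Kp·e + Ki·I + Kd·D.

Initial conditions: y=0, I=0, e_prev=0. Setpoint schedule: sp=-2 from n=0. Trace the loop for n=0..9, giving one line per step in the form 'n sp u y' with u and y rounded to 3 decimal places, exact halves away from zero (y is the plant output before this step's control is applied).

(exact arithmetic carried between steps; '≈' marks a value shown rounded to 6 d.p. or computed from one; I and e_prev carry over from the previous line; the table rounds u and y to 3 d.p., halves away from zero)
n=0: y=0, sp=-2, e=sp−y=-2; I=-2, D=e−e_prev=-2; u=3/4·(-2)+1·(-2)+1/4·(-2)=-4; next y=-1/5·0+1/2·(-4)=-2
n=1: y=-2, sp=-2, e=sp−y=0; I=-2, D=e−e_prev=2; u=3/4·0+1·(-2)+1/4·2=-1.5; next y=-1/5·(-2)+1/2·(-1.5)=-0.35
n=2: y=-0.35, sp=-2, e=sp−y=-1.65; I=-3.65, D=e−e_prev=-1.65; u=3/4·(-1.65)+1·(-3.65)+1/4·(-1.65)=-5.3; next y=-1/5·(-0.35)+1/2·(-5.3)=-2.58
n=3: y=-2.58, sp=-2, e=sp−y=0.58; I=-3.07, D=e−e_prev=2.23; u=3/4·0.58+1·(-3.07)+1/4·2.23=-2.0775; next y=-1/5·(-2.58)+1/2·(-2.0775)=-0.52275
n=4: y=-0.52275, sp=-2, e=sp−y=-1.47725; I=-4.54725, D=e−e_prev=-2.05725; u=3/4·(-1.47725)+1·(-4.54725)+1/4·(-2.05725)=-6.1695; next y=-1/5·(-0.52275)+1/2·(-6.1695)=-2.9802
n=5: y=-2.9802, sp=-2, e=sp−y=0.9802; I=-3.56705, D=e−e_prev=2.45745; u=3/4·0.9802+1·(-3.56705)+1/4·2.45745≈-2.217538; next y=-1/5·(-2.9802)+1/2·(-2.217538)≈-0.512729
n=6: y≈-0.512729, sp=-2, e=sp−y≈-1.487271; I≈-5.054321, D=e−e_prev≈-2.467471; u=3/4·(-1.487271)+1·(-5.054321)+1/4·(-2.467471)≈-6.786643; next y=-1/5·(-0.512729)+1/2·(-6.786643)≈-3.290776
n=7: y≈-3.290776, sp=-2, e=sp−y≈1.290776; I≈-3.763546, D=e−e_prev≈2.778047; u=3/4·1.290776+1·(-3.763546)+1/4·2.778047≈-2.100952; next y=-1/5·(-3.290776)+1/2·(-2.100952)≈-0.392321
n=8: y≈-0.392321, sp=-2, e=sp−y≈-1.607679; I≈-5.371225, D=e−e_prev≈-2.898454; u=3/4·(-1.607679)+1·(-5.371225)+1/4·(-2.898454)≈-7.301597; next y=-1/5·(-0.392321)+1/2·(-7.301597)≈-3.572334
n=9: y≈-3.572334, sp=-2, e=sp−y≈1.572334; I≈-3.798890, D=e−e_prev≈3.180013; u=3/4·1.572334+1·(-3.798890)+1/4·3.180013≈-1.824636; next y=-1/5·(-3.572334)+1/2·(-1.824636)≈-0.197851

0 -2 -4.000 0.000
1 -2 -1.500 -2.000
2 -2 -5.300 -0.350
3 -2 -2.078 -2.580
4 -2 -6.170 -0.523
5 -2 -2.218 -2.980
6 -2 -6.787 -0.513
7 -2 -2.101 -3.291
8 -2 -7.302 -0.392
9 -2 -1.825 -3.572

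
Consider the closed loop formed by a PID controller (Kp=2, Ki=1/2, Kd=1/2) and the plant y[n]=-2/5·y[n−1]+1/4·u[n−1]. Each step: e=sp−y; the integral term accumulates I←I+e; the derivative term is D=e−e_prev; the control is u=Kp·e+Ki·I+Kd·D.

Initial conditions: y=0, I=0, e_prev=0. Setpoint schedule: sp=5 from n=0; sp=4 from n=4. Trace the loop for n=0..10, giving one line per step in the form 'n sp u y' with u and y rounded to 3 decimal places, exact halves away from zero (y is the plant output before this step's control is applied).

(exact arithmetic carried between steps; '≈' marks a value shown rounded to 6 d.p. or computed from one; I and e_prev carry over from the previous line; the table rounds u and y to 3 d.p., halves away from zero)
n=0: y=0, sp=5, e=sp−y=5; I=5, D=e−e_prev=5; u=2·5+1/2·5+1/2·5=15; next y=-2/5·0+1/4·15=3.75
n=1: y=3.75, sp=5, e=sp−y=1.25; I=6.25, D=e−e_prev=-3.75; u=2·1.25+1/2·6.25+1/2·(-3.75)=3.75; next y=-2/5·3.75+1/4·3.75=-0.5625
n=2: y=-0.5625, sp=5, e=sp−y=5.5625; I=11.8125, D=e−e_prev=4.3125; u=2·5.5625+1/2·11.8125+1/2·4.3125=19.1875; next y=-2/5·(-0.5625)+1/4·19.1875=5.021875
n=3: y=5.021875, sp=5, e=sp−y=-0.021875; I=11.790625, D=e−e_prev=-5.584375; u=2·(-0.021875)+1/2·11.790625+1/2·(-5.584375)=3.059375; next y=-2/5·5.021875+1/4·3.059375≈-1.243906
n=4: y≈-1.243906, sp=4, e=sp−y≈5.243906; I≈17.034531, D=e−e_prev≈5.265781; u=2·5.243906+1/2·17.034531+1/2·5.265781≈21.637969; next y=-2/5·(-1.243906)+1/4·21.637969≈5.907055
n=5: y≈5.907055, sp=4, e=sp−y≈-1.907055; I≈15.127477, D=e−e_prev≈-7.150961; u=2·(-1.907055)+1/2·15.127477+1/2·(-7.150961)≈0.174148; next y=-2/5·5.907055+1/4·0.174148≈-2.319285
n=6: y≈-2.319285, sp=4, e=sp−y≈6.319285; I≈21.446761, D=e−e_prev≈8.226339; u=2·6.319285+1/2·21.446761+1/2·8.226339≈27.475120; next y=-2/5·(-2.319285)+1/4·27.475120≈7.796494
n=7: y≈7.796494, sp=4, e=sp−y≈-3.796494; I≈17.650267, D=e−e_prev≈-10.115779; u=2·(-3.796494)+1/2·17.650267+1/2·(-10.115779)≈-3.825743; next y=-2/5·7.796494+1/4·(-3.825743)≈-4.075033
n=8: y≈-4.075033, sp=4, e=sp−y≈8.075033; I≈25.725301, D=e−e_prev≈11.871527; u=2·8.075033+1/2·25.725301+1/2·11.871527≈34.948481; next y=-2/5·(-4.075033)+1/4·34.948481≈10.367134
n=9: y≈10.367134, sp=4, e=sp−y≈-6.367134; I≈19.358167, D=e−e_prev≈-14.442167; u=2·(-6.367134)+1/2·19.358167+1/2·(-14.442167)≈-10.276267; next y=-2/5·10.367134+1/4·(-10.276267)≈-6.715920
n=10: y≈-6.715920, sp=4, e=sp−y≈10.715920; I≈30.074087, D=e−e_prev≈17.083054; u=2·10.715920+1/2·30.074087+1/2·17.083054≈45.010411; next y=-2/5·(-6.715920)+1/4·45.010411≈13.938971

0 5 15.000 0.000
1 5 3.750 3.750
2 5 19.188 -0.563
3 5 3.059 5.022
4 4 21.638 -1.244
5 4 0.174 5.907
6 4 27.475 -2.319
7 4 -3.826 7.796
8 4 34.948 -4.075
9 4 -10.276 10.367
10 4 45.010 -6.716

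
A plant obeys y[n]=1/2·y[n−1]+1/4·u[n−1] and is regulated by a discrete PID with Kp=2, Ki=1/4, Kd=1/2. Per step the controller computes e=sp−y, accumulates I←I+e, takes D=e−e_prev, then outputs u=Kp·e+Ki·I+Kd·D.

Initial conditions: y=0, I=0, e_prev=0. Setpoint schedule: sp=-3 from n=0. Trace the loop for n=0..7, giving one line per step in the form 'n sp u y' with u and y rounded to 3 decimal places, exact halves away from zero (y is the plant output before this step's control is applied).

(exact arithmetic carried between steps; '≈' marks a value shown rounded to 6 d.p. or computed from one; I and e_prev carry over from the previous line; the table rounds u and y to 3 d.p., halves away from zero)
n=0: y=0, sp=-3, e=sp−y=-3; I=-3, D=e−e_prev=-3; u=2·(-3)+1/4·(-3)+1/2·(-3)=-8.25; next y=1/2·0+1/4·(-8.25)=-2.0625
n=1: y=-2.0625, sp=-3, e=sp−y=-0.9375; I=-3.9375, D=e−e_prev=2.0625; u=2·(-0.9375)+1/4·(-3.9375)+1/2·2.0625=-1.828125; next y=1/2·(-2.0625)+1/4·(-1.828125)≈-1.488281
n=2: y≈-1.488281, sp=-3, e=sp−y≈-1.511719; I≈-5.449219, D=e−e_prev≈-0.574219; u=2·(-1.511719)+1/4·(-5.449219)+1/2·(-0.574219)≈-4.672852; next y=1/2·(-1.488281)+1/4·(-4.672852)≈-1.912354
n=3: y≈-1.912354, sp=-3, e=sp−y≈-1.087646; I≈-6.536865, D=e−e_prev≈0.424072; u=2·(-1.087646)+1/4·(-6.536865)+1/2·0.424072≈-3.597473; next y=1/2·(-1.912354)+1/4·(-3.597473)≈-1.855545
n=4: y≈-1.855545, sp=-3, e=sp−y≈-1.144455; I≈-7.681320, D=e−e_prev≈-0.056808; u=2·(-1.144455)+1/4·(-7.681320)+1/2·(-0.056808)≈-4.237644; next y=1/2·(-1.855545)+1/4·(-4.237644)≈-1.987184
n=5: y≈-1.987184, sp=-3, e=sp−y≈-1.012816; I≈-8.694137, D=e−e_prev≈0.131639; u=2·(-1.012816)+1/4·(-8.694137)+1/2·0.131639≈-4.133348; next y=1/2·(-1.987184)+1/4·(-4.133348)≈-2.026929
n=6: y≈-2.026929, sp=-3, e=sp−y≈-0.973071; I≈-9.667208, D=e−e_prev≈0.039745; u=2·(-0.973071)+1/4·(-9.667208)+1/2·0.039745≈-4.343072; next y=1/2·(-2.026929)+1/4·(-4.343072)≈-2.099232
n=7: y≈-2.099232, sp=-3, e=sp−y≈-0.900768; I≈-10.567976, D=e−e_prev≈0.072304; u=2·(-0.900768)+1/4·(-10.567976)+1/2·0.072304≈-4.407377; next y=1/2·(-2.099232)+1/4·(-4.407377)≈-2.151461

0 -3 -8.250 0.000
1 -3 -1.828 -2.063
2 -3 -4.673 -1.488
3 -3 -3.597 -1.912
4 -3 -4.238 -1.856
5 -3 -4.133 -1.987
6 -3 -4.343 -2.027
7 -3 -4.407 -2.099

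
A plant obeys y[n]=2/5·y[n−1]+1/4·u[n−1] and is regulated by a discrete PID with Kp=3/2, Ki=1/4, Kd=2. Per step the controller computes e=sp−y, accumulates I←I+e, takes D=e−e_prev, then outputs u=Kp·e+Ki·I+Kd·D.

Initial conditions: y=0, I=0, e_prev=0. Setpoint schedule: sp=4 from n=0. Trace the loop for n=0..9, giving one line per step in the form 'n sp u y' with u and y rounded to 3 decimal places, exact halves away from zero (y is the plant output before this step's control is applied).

(exact arithmetic carried between steps; '≈' marks a value shown rounded to 6 d.p. or computed from one; I and e_prev carry over from the previous line; the table rounds u and y to 3 d.p., halves away from zero)
n=0: y=0, sp=4, e=sp−y=4; I=4, D=e−e_prev=4; u=3/2·4+1/4·4+2·4=15; next y=2/5·0+1/4·15=3.75
n=1: y=3.75, sp=4, e=sp−y=0.25; I=4.25, D=e−e_prev=-3.75; u=3/2·0.25+1/4·4.25+2·(-3.75)=-6.0625; next y=2/5·3.75+1/4·(-6.0625)=-0.015625
n=2: y=-0.015625, sp=4, e=sp−y=4.015625; I=8.265625, D=e−e_prev=3.765625; u=3/2·4.015625+1/4·8.265625+2·3.765625≈15.621094; next y=2/5·(-0.015625)+1/4·15.621094≈3.899023
n=3: y≈3.899023, sp=4, e=sp−y≈0.100977; I≈8.366602, D=e−e_prev≈-3.914648; u=3/2·0.100977+1/4·8.366602+2·(-3.914648)≈-5.586182; next y=2/5·3.899023+1/4·(-5.586182)≈0.163064
n=4: y≈0.163064, sp=4, e=sp−y≈3.836936; I≈12.203538, D=e−e_prev≈3.735959; u=3/2·3.836936+1/4·12.203538+2·3.735959≈16.278207; next y=2/5·0.163064+1/4·16.278207≈4.134777
n=5: y≈4.134777, sp=4, e=sp−y≈-0.134777; I≈12.068760, D=e−e_prev≈-3.971713; u=3/2·(-0.134777)+1/4·12.068760+2·(-3.971713)≈-5.128403; next y=2/5·4.134777+1/4·(-5.128403)≈0.371810
n=6: y≈0.371810, sp=4, e=sp−y≈3.628190; I≈15.696950, D=e−e_prev≈3.762967; u=3/2·3.628190+1/4·15.696950+2·3.762967≈16.892457; next y=2/5·0.371810+1/4·16.892457≈4.371838
n=7: y≈4.371838, sp=4, e=sp−y≈-0.371838; I≈15.325112, D=e−e_prev≈-4.000028; u=3/2·(-0.371838)+1/4·15.325112+2·(-4.000028)≈-4.726535; next y=2/5·4.371838+1/4·(-4.726535)≈0.567101
n=8: y≈0.567101, sp=4, e=sp−y≈3.432899; I≈18.758010, D=e−e_prev≈3.804737; u=3/2·3.432899+1/4·18.758010+2·3.804737≈17.448324; next y=2/5·0.567101+1/4·17.448324≈4.588922
n=9: y≈4.588922, sp=4, e=sp−y≈-0.588922; I≈18.169089, D=e−e_prev≈-4.021820; u=3/2·(-0.588922)+1/4·18.169089+2·(-4.021820)≈-4.384751; next y=2/5·4.588922+1/4·(-4.384751)≈0.739381

0 4 15.000 0.000
1 4 -6.063 3.750
2 4 15.621 -0.016
3 4 -5.586 3.899
4 4 16.278 0.163
5 4 -5.128 4.135
6 4 16.892 0.372
7 4 -4.727 4.372
8 4 17.448 0.567
9 4 -4.385 4.589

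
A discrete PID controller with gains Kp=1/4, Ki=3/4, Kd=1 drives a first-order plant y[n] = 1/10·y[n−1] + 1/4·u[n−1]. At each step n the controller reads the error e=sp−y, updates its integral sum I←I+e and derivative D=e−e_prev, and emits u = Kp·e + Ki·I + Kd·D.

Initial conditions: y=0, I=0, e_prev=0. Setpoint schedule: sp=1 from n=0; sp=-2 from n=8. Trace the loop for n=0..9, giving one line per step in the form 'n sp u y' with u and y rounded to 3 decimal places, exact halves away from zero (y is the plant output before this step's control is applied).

0 1 2.000 0.000
1 1 0.750 0.500
2 1 2.150 0.238
3 1 1.812 0.561
4 1 2.569 0.509
5 1 2.517 0.693
6 1 2.920 0.699
7 1 2.949 0.800
8 -2 -2.834 0.817
9 -2 0.958 -0.627

(exact arithmetic carried between steps; '≈' marks a value shown rounded to 6 d.p. or computed from one; I and e_prev carry over from the previous line; the table rounds u and y to 3 d.p., halves away from zero)
n=0: y=0, sp=1, e=sp−y=1; I=1, D=e−e_prev=1; u=1/4·1+3/4·1+1·1=2; next y=1/10·0+1/4·2=0.5
n=1: y=0.5, sp=1, e=sp−y=0.5; I=1.5, D=e−e_prev=-0.5; u=1/4·0.5+3/4·1.5+1·(-0.5)=0.75; next y=1/10·0.5+1/4·0.75=0.2375
n=2: y=0.2375, sp=1, e=sp−y=0.7625; I=2.2625, D=e−e_prev=0.2625; u=1/4·0.7625+3/4·2.2625+1·0.2625=2.15; next y=1/10·0.2375+1/4·2.15=0.56125
n=3: y=0.56125, sp=1, e=sp−y=0.43875; I=2.70125, D=e−e_prev=-0.32375; u=1/4·0.43875+3/4·2.70125+1·(-0.32375)=1.811875; next y=1/10·0.56125+1/4·1.811875≈0.509094
n=4: y≈0.509094, sp=1, e=sp−y≈0.490906; I≈3.192156, D=e−e_prev≈0.052156; u=1/4·0.490906+3/4·3.192156+1·0.052156≈2.569; next y=1/10·0.509094+1/4·2.569≈0.693159
n=5: y≈0.693159, sp=1, e=sp−y≈0.306841; I≈3.498997, D=e−e_prev≈-0.184066; u=1/4·0.306841+3/4·3.498997+1·(-0.184066)≈2.516892; next y=1/10·0.693159+1/4·2.516892≈0.698539
n=6: y≈0.698539, sp=1, e=sp−y≈0.301461; I≈3.800458, D=e−e_prev≈-0.005380; u=1/4·0.301461+3/4·3.800458+1·(-0.005380)≈2.920329; next y=1/10·0.698539+1/4·2.920329≈0.799936
n=7: y≈0.799936, sp=1, e=sp−y≈0.200064; I≈4.000522, D=e−e_prev≈-0.101397; u=1/4·0.200064+3/4·4.000522+1·(-0.101397)≈2.949010; next y=1/10·0.799936+1/4·2.949010≈0.817246
n=8: y≈0.817246, sp=-2, e=sp−y≈-2.817246; I≈1.183276, D=e−e_prev≈-3.017310; u=1/4·(-2.817246)+3/4·1.183276+1·(-3.017310)≈-2.834165; next y=1/10·0.817246+1/4·(-2.834165)≈-0.626817
n=9: y≈-0.626817, sp=-2, e=sp−y≈-1.373183; I≈-0.189908, D=e−e_prev≈1.444063; u=1/4·(-1.373183)+3/4·(-0.189908)+1·1.444063≈0.958336; next y=1/10·(-0.626817)+1/4·0.958336≈0.176902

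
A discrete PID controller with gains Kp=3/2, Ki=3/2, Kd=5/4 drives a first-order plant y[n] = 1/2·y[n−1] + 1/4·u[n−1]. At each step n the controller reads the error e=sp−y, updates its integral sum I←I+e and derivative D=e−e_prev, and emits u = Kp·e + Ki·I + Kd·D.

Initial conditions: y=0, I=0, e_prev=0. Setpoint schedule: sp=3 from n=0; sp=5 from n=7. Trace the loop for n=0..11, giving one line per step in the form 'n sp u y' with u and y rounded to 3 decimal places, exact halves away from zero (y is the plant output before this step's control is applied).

0 3 12.750 0.000
1 3 -0.047 3.188
2 3 10.479 1.582
3 3 2.827 3.411
4 3 8.741 2.412
5 3 4.213 3.391
6 3 7.580 2.749
7 5 13.441 3.270
8 5 6.854 4.995
9 5 12.350 4.211
10 5 8.380 5.193
11 5 11.450 4.692

(exact arithmetic carried between steps; '≈' marks a value shown rounded to 6 d.p. or computed from one; I and e_prev carry over from the previous line; the table rounds u and y to 3 d.p., halves away from zero)
n=0: y=0, sp=3, e=sp−y=3; I=3, D=e−e_prev=3; u=3/2·3+3/2·3+5/4·3=12.75; next y=1/2·0+1/4·12.75=3.1875
n=1: y=3.1875, sp=3, e=sp−y=-0.1875; I=2.8125, D=e−e_prev=-3.1875; u=3/2·(-0.1875)+3/2·2.8125+5/4·(-3.1875)=-0.046875; next y=1/2·3.1875+1/4·(-0.046875)≈1.582031
n=2: y≈1.582031, sp=3, e=sp−y≈1.417969; I≈4.230469, D=e−e_prev≈1.605469; u=3/2·1.417969+3/2·4.230469+5/4·1.605469≈10.479492; next y=1/2·1.582031+1/4·10.479492≈3.410889
n=3: y≈3.410889, sp=3, e=sp−y≈-0.410889; I≈3.819580, D=e−e_prev≈-1.828857; u=3/2·(-0.410889)+3/2·3.819580+5/4·(-1.828857)≈2.826965; next y=1/2·3.410889+1/4·2.826965≈2.412186
n=4: y≈2.412186, sp=3, e=sp−y≈0.587814; I≈4.407394, D=e−e_prev≈0.998703; u=3/2·0.587814+3/2·4.407394+5/4·0.998703≈8.741192; next y=1/2·2.412186+1/4·8.741192≈3.391391
n=5: y≈3.391391, sp=3, e=sp−y≈-0.391391; I≈4.016004, D=e−e_prev≈-0.979205; u=3/2·(-0.391391)+3/2·4.016004+5/4·(-0.979205)≈4.212913; next y=1/2·3.391391+1/4·4.212913≈2.748924
n=6: y≈2.748924, sp=3, e=sp−y≈0.251076; I≈4.267080, D=e−e_prev≈0.642467; u=3/2·0.251076+3/2·4.267080+5/4·0.642467≈7.580319; next y=1/2·2.748924+1/4·7.580319≈3.269541
n=7: y≈3.269541, sp=5, e=sp−y≈1.730459; I≈5.997539, D=e−e_prev≈1.479382; u=3/2·1.730459+3/2·5.997539+5/4·1.479382≈13.441223; next y=1/2·3.269541+1/4·13.441223≈4.995077
n=8: y≈4.995077, sp=5, e=sp−y≈0.004923; I≈6.002462, D=e−e_prev≈-1.725535; u=3/2·0.004923+3/2·6.002462+5/4·(-1.725535)≈6.854159; next y=1/2·4.995077+1/4·6.854159≈4.211078
n=9: y≈4.211078, sp=5, e=sp−y≈0.788922; I≈6.791384, D=e−e_prev≈0.783998; u=3/2·0.788922+3/2·6.791384+5/4·0.783998≈12.350457; next y=1/2·4.211078+1/4·12.350457≈5.193153
n=10: y≈5.193153, sp=5, e=sp−y≈-0.193153; I≈6.598231, D=e−e_prev≈-0.982075; u=3/2·(-0.193153)+3/2·6.598231+5/4·(-0.982075)≈8.380022; next y=1/2·5.193153+1/4·8.380022≈4.691582
n=11: y≈4.691582, sp=5, e=sp−y≈0.308418; I≈6.906648, D=e−e_prev≈0.501571; u=3/2·0.308418+3/2·6.906648+5/4·0.501571≈11.449563; next y=1/2·4.691582+1/4·11.449563≈5.208182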